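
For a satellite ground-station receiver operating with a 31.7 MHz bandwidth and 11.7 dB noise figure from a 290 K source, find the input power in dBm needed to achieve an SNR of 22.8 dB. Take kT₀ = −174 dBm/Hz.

−64.5 dBm

Sensitivity = −174 + 10 log₁₀(B) + NF + SNR_min
= −174 + 75.01 + 11.7 + 22.8
= −64.49 dBm → −64.5 dBm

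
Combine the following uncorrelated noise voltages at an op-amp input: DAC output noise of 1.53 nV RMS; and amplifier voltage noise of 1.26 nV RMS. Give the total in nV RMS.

1.98 nV

Uncorrelated sources add in power (mean-square): V_tot = √(ΣV_i²)
V_tot = √[(1.53×10⁻⁹)² + (1.26×10⁻⁹)²] = 1.98×10⁻⁹ V = 1.98 nV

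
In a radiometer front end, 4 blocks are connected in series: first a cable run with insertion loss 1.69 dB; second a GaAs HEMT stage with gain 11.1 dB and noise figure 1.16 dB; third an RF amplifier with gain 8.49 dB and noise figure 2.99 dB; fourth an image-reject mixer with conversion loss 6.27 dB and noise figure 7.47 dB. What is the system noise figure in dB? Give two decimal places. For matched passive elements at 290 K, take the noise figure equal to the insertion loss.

3.25 dB

Convert to linear (a loss of L dB is a gain of −L dB): F_i = 10^(NF_i/10), G_i = 10^(G_i,dB/10)
  Stage 1: F_1 = 10^(1.69/10) = 1.476, G_1 = 10^(−1.69/10) = 0.6776
  Stage 2: F_2 = 10^(1.16/10) = 1.306, G_2 = 10^(11.1/10) = 12.88
  Stage 3: F_3 = 10^(2.99/10) = 1.991, G_3 = 10^(8.49/10) = 7.063
  Stage 4: F_4 = 10^(7.47/10) = 5.585, G_4 = 10^(−6.27/10) = 0.2360
Friis cascade:
  F = 1.476 + (1.306 − 1)/0.6776 + (1.991 − 1)/8.730 + (5.585 − 1)/61.66 = 2.115
NF = 10 log₁₀(2.115) = 3.25 dB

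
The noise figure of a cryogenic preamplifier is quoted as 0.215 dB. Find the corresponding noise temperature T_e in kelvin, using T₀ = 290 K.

F = 10^(0.215/10) = 1.05075
T_e = (F − 1)·T₀ = (1.05075 − 1) × 290 = 14.7 K

14.7 K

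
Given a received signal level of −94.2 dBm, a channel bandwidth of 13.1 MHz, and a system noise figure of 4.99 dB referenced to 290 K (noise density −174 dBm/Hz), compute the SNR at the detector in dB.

Noise floor: N = −174 + 10 log₁₀(B) + NF
10 log₁₀(1.31×10⁷) = 71.17 dB
N = −174 + 71.17 + 4.99 = −97.84 dBm
SNR = P_sig − N = −94.2 − (−97.84) = 3.64 dB → 3.6 dB

3.6 dB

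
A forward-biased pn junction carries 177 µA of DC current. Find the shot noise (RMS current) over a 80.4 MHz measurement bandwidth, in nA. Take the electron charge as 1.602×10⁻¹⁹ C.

I_n = √(2qI·B)
2qI·B = 2 × 1.602×10⁻¹⁹ × 1.77×10⁻⁴ × 8.04×10⁷ = 4.56×10⁻¹⁵ A²
I_n = √(4.56×10⁻¹⁵) = 6.75×10⁻⁸ A = 67.5 nA

67.5 nA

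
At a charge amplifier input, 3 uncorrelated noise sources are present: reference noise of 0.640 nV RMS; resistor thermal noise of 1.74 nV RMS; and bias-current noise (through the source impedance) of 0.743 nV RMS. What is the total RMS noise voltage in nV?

2.00 nV

Uncorrelated sources add in power (mean-square): V_tot = √(ΣV_i²)
V_tot = √[(6.40×10⁻¹⁰)² + (1.74×10⁻⁹)² + (7.43×10⁻¹⁰)²] = 2.00×10⁻⁹ V = 2.00 nV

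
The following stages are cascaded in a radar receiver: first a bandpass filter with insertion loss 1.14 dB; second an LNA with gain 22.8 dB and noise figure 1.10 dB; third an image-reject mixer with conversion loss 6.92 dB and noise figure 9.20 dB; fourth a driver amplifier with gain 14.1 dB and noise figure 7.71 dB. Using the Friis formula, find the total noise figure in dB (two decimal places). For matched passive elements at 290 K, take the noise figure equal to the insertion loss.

2.76 dB

Convert to linear (a loss of L dB is a gain of −L dB): F_i = 10^(NF_i/10), G_i = 10^(G_i,dB/10)
  Stage 1: F_1 = 10^(1.14/10) = 1.300, G_1 = 10^(−1.14/10) = 0.7691
  Stage 2: F_2 = 10^(1.10/10) = 1.288, G_2 = 10^(22.8/10) = 190.5
  Stage 3: F_3 = 10^(9.20/10) = 8.318, G_3 = 10^(−6.92/10) = 0.2032
  Stage 4: F_4 = 10^(7.71/10) = 5.902, G_4 = 10^(14.1/10) = 25.70
Friis cascade:
  F = 1.300 + (1.288 − 1)/0.7691 + (8.318 − 1)/146.6 + (5.902 − 1)/29.79 = 1.889
NF = 10 log₁₀(1.889) = 2.76 dB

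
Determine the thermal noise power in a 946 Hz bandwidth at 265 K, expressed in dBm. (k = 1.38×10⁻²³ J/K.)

P_n = kTB = 1.38×10⁻²³ × 265 × 9.46×10² = 3.46×10⁻¹⁸ W
In dBm: 10 log₁₀(3.46×10⁻¹⁸ / 10⁻³) = −144.6 dBm

−144.6 dBm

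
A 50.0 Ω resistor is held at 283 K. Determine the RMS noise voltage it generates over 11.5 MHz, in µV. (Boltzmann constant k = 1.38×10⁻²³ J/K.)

3.00 µV

V_n = √(4kTRB)
4kTRB = 4 × 1.38×10⁻²³ × 283 × 5.00×10¹ × 1.15×10⁷ = 8.98×10⁻¹² V²
V_n = √(8.98×10⁻¹²) = 3.00×10⁻⁶ V = 3.00 µV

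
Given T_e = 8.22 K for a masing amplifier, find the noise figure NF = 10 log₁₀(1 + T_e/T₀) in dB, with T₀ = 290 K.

0.121 dB

F = 1 + T_e/T₀ = 1 + 8.22/290 = 1.02834
NF = 10 log₁₀(1.02834) = 0.121 dB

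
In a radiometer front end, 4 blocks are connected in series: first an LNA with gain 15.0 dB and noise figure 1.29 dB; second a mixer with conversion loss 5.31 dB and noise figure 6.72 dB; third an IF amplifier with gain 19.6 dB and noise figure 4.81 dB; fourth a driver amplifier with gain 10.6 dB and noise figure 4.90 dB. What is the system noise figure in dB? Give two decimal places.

2.26 dB

Convert to linear (a loss of L dB is a gain of −L dB): F_i = 10^(NF_i/10), G_i = 10^(G_i,dB/10)
  Stage 1: F_1 = 10^(1.29/10) = 1.346, G_1 = 10^(15.0/10) = 31.62
  Stage 2: F_2 = 10^(6.72/10) = 4.699, G_2 = 10^(−5.31/10) = 0.2944
  Stage 3: F_3 = 10^(4.81/10) = 3.027, G_3 = 10^(19.6/10) = 91.20
  Stage 4: F_4 = 10^(4.90/10) = 3.090, G_4 = 10^(10.6/10) = 11.48
Friis cascade:
  F = 1.346 + (4.699 − 1)/31.62 + (3.027 − 1)/9.311 + (3.090 − 1)/849.2 = 1.683
NF = 10 log₁₀(1.683) = 2.26 dB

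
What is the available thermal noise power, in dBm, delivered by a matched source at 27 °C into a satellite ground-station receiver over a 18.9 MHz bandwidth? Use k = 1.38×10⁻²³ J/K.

T = 27 °C + 273.15 = 300.15 K
P_n = kTB = 1.38×10⁻²³ × 300.15 × 1.89×10⁷ = 7.83×10⁻¹⁴ W
In dBm: 10 log₁₀(7.83×10⁻¹⁴ / 10⁻³) = −101.1 dBm

−101.1 dBm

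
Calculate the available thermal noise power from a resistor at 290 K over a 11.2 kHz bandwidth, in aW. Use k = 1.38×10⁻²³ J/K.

44.8 aW

P_n = kTB = 1.38×10⁻²³ × 290 × 1.12×10⁴ = 4.48×10⁻¹⁷ W = 44.8 aW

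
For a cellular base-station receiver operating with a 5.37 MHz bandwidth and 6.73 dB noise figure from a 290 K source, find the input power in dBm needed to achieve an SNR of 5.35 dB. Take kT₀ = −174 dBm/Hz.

−94.6 dBm

Sensitivity = −174 + 10 log₁₀(B) + NF + SNR_min
= −174 + 67.3 + 6.73 + 5.35
= −94.62 dBm → −94.6 dBm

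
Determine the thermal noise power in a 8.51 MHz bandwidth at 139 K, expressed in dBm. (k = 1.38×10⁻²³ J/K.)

P_n = kTB = 1.38×10⁻²³ × 139 × 8.51×10⁶ = 1.63×10⁻¹⁴ W
In dBm: 10 log₁₀(1.63×10⁻¹⁴ / 10⁻³) = −107.9 dBm

−107.9 dBm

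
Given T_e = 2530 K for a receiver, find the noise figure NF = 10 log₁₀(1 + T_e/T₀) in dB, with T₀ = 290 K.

F = 1 + T_e/T₀ = 1 + 2530/290 = 9.72414
NF = 10 log₁₀(9.72414) = 9.88 dB

9.88 dB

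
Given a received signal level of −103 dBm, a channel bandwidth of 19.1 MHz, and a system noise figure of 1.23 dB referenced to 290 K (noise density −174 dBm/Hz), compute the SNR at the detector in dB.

−3.0 dB

Noise floor: N = −174 + 10 log₁₀(B) + NF
10 log₁₀(1.91×10⁷) = 72.81 dB
N = −174 + 72.81 + 1.23 = −99.96 dBm
SNR = P_sig − N = −103 − (−99.96) = −3.04 dB → −3.0 dB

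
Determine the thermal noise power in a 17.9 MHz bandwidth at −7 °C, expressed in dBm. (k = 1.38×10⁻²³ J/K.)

T = −7 °C + 273.15 = 266.15 K
P_n = kTB = 1.38×10⁻²³ × 266.15 × 1.79×10⁷ = 6.57×10⁻¹⁴ W
In dBm: 10 log₁₀(6.57×10⁻¹⁴ / 10⁻³) = −101.8 dBm

−101.8 dBm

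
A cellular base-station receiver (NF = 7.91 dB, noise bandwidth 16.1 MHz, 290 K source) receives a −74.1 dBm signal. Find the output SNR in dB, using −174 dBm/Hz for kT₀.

Noise floor: N = −174 + 10 log₁₀(B) + NF
10 log₁₀(1.61×10⁷) = 72.07 dB
N = −174 + 72.07 + 7.91 = −94.02 dBm
SNR = P_sig − N = −74.1 − (−94.02) = 19.92 dB → 19.9 dB

19.9 dB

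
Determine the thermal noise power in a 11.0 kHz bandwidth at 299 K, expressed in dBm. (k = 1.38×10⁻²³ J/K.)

P_n = kTB = 1.38×10⁻²³ × 299 × 1.10×10⁴ = 4.54×10⁻¹⁷ W
In dBm: 10 log₁₀(4.54×10⁻¹⁷ / 10⁻³) = −133.4 dBm

−133.4 dBm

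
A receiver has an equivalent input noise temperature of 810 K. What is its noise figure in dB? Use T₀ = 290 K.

F = 1 + T_e/T₀ = 1 + 810/290 = 3.7931
NF = 10 log₁₀(3.7931) = 5.79 dB

5.79 dB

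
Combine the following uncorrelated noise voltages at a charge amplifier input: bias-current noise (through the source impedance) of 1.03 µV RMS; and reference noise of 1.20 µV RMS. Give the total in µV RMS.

Uncorrelated sources add in power (mean-square): V_tot = √(ΣV_i²)
V_tot = √[(1.03×10⁻⁶)² + (1.20×10⁻⁶)²] = 1.58×10⁻⁶ V = 1.58 µV

1.58 µV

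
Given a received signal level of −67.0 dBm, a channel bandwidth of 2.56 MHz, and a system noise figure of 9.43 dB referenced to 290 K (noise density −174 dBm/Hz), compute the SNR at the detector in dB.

33.5 dB

Noise floor: N = −174 + 10 log₁₀(B) + NF
10 log₁₀(2.56×10⁶) = 64.08 dB
N = −174 + 64.08 + 9.43 = −100.49 dBm
SNR = P_sig − N = −67.0 − (−100.49) = 33.49 dB → 33.5 dB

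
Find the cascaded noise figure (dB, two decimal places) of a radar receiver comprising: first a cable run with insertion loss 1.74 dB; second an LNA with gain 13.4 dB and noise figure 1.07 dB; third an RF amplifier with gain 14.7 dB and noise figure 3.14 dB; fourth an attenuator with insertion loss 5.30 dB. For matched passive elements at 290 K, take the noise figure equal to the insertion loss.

Convert to linear (a loss of L dB is a gain of −L dB): F_i = 10^(NF_i/10), G_i = 10^(G_i,dB/10)
  Stage 1: F_1 = 10^(1.74/10) = 1.493, G_1 = 10^(−1.74/10) = 0.6699
  Stage 2: F_2 = 10^(1.07/10) = 1.279, G_2 = 10^(13.4/10) = 21.88
  Stage 3: F_3 = 10^(3.14/10) = 2.061, G_3 = 10^(14.7/10) = 29.51
  Stage 4: F_4 = 10^(5.30/10) = 3.388, G_4 = 10^(−5.30/10) = 0.2951
Friis cascade:
  F = 1.493 + (1.279 − 1)/0.6699 + (2.061 − 1)/14.66 + (3.388 − 1)/432.5 = 1.988
NF = 10 log₁₀(1.988) = 2.98 dB

2.98 dB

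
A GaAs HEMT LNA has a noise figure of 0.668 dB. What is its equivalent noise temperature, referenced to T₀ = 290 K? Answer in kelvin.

48.2 K

F = 10^(0.668/10) = 1.16627
T_e = (F − 1)·T₀ = (1.16627 − 1) × 290 = 48.2 K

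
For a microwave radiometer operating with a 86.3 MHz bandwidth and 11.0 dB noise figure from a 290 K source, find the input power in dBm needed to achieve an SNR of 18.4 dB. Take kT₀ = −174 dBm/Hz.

−65.2 dBm

Sensitivity = −174 + 10 log₁₀(B) + NF + SNR_min
= −174 + 79.36 + 11.0 + 18.4
= −65.24 dBm → −65.2 dBm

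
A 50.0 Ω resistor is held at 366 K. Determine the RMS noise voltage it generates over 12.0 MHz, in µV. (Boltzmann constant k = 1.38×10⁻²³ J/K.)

3.48 µV

V_n = √(4kTRB)
4kTRB = 4 × 1.38×10⁻²³ × 366 × 5.00×10¹ × 1.20×10⁷ = 1.21×10⁻¹¹ V²
V_n = √(1.21×10⁻¹¹) = 3.48×10⁻⁶ V = 3.48 µV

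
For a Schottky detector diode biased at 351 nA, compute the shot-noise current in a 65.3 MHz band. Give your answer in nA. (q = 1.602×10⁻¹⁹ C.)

I_n = √(2qI·B)
2qI·B = 2 × 1.602×10⁻¹⁹ × 3.51×10⁻⁷ × 6.53×10⁷ = 7.34×10⁻¹⁸ A²
I_n = √(7.34×10⁻¹⁸) = 2.71×10⁻⁹ A = 2.71 nA

2.71 nA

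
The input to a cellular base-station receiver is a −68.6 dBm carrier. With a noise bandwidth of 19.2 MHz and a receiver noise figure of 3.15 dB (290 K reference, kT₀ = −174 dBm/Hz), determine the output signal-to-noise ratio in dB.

29.4 dB

Noise floor: N = −174 + 10 log₁₀(B) + NF
10 log₁₀(1.92×10⁷) = 72.83 dB
N = −174 + 72.83 + 3.15 = −98.02 dBm
SNR = P_sig − N = −68.6 − (−98.02) = 29.42 dB → 29.4 dB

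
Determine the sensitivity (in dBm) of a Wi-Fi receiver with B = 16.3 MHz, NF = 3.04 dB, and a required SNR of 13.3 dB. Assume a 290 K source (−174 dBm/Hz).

Sensitivity = −174 + 10 log₁₀(B) + NF + SNR_min
= −174 + 72.12 + 3.04 + 13.3
= −85.54 dBm → −85.5 dBm

−85.5 dBm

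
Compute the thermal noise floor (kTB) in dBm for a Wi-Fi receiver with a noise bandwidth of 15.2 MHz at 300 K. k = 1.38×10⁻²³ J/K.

P_n = kTB = 1.38×10⁻²³ × 300 × 1.52×10⁷ = 6.29×10⁻¹⁴ W
In dBm: 10 log₁₀(6.29×10⁻¹⁴ / 10⁻³) = −102.0 dBm

−102.0 dBm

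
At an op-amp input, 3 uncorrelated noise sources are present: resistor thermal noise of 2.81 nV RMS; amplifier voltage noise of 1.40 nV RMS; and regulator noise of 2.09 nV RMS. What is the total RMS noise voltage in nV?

3.77 nV

Uncorrelated sources add in power (mean-square): V_tot = √(ΣV_i²)
V_tot = √[(2.81×10⁻⁹)² + (1.40×10⁻⁹)² + (2.09×10⁻⁹)²] = 3.77×10⁻⁹ V = 3.77 nV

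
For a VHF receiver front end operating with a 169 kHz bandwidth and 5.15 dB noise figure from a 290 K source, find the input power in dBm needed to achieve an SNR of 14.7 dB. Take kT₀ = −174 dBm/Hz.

−101.9 dBm

Sensitivity = −174 + 10 log₁₀(B) + NF + SNR_min
= −174 + 52.28 + 5.15 + 14.7
= −101.87 dBm → −101.9 dBm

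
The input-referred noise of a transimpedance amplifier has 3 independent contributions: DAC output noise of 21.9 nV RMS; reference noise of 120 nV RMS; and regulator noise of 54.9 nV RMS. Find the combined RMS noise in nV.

134 nV

Uncorrelated sources add in power (mean-square): V_tot = √(ΣV_i²)
V_tot = √[(2.19×10⁻⁸)² + (1.20×10⁻⁷)² + (5.49×10⁻⁸)²] = 1.34×10⁻⁷ V = 134 nV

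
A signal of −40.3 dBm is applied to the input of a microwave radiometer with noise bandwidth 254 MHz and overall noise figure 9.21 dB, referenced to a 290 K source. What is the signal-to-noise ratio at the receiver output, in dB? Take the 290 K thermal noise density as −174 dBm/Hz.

Noise floor: N = −174 + 10 log₁₀(B) + NF
10 log₁₀(2.54×10⁸) = 84.05 dB
N = −174 + 84.05 + 9.21 = −80.74 dBm
SNR = P_sig − N = −40.3 − (−80.74) = 40.44 dB → 40.4 dB

40.4 dB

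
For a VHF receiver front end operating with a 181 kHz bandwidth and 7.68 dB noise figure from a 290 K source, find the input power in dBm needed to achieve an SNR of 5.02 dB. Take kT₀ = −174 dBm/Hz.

−108.7 dBm

Sensitivity = −174 + 10 log₁₀(B) + NF + SNR_min
= −174 + 52.58 + 7.68 + 5.02
= −108.72 dBm → −108.7 dBm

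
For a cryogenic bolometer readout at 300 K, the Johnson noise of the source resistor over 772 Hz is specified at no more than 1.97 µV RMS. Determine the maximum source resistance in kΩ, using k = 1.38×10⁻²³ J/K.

Johnson–Nyquist: V_n = √(4kTRB) ⇒ R = V_n² / (4kTB)
4kTB = 4 × 1.38×10⁻²³ × 300 × 7.72×10² = 1.28×10⁻¹⁷
R = (1.97×10⁻⁶)² / 1.28×10⁻¹⁷ = 3.04×10⁵ Ω = 304 kΩ

304 kΩ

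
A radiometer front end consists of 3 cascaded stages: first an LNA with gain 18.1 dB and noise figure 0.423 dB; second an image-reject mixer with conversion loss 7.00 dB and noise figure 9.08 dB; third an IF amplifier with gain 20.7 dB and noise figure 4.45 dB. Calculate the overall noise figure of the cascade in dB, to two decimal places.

Convert to linear (a loss of L dB is a gain of −L dB): F_i = 10^(NF_i/10), G_i = 10^(G_i,dB/10)
  Stage 1: F_1 = 10^(0.423/10) = 1.102, G_1 = 10^(18.1/10) = 64.57
  Stage 2: F_2 = 10^(9.08/10) = 8.091, G_2 = 10^(−7.00/10) = 0.1995
  Stage 3: F_3 = 10^(4.45/10) = 2.786, G_3 = 10^(20.7/10) = 117.5
Friis cascade:
  F = 1.102 + (8.091 − 1)/64.57 + (2.786 − 1)/12.88 = 1.351
NF = 10 log₁₀(1.351) = 1.31 dB

1.31 dB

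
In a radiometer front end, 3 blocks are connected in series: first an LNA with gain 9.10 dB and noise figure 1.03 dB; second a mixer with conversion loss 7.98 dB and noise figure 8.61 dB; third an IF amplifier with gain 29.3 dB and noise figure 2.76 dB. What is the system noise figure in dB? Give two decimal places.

Convert to linear (a loss of L dB is a gain of −L dB): F_i = 10^(NF_i/10), G_i = 10^(G_i,dB/10)
  Stage 1: F_1 = 10^(1.03/10) = 1.268, G_1 = 10^(9.10/10) = 8.128
  Stage 2: F_2 = 10^(8.61/10) = 7.261, G_2 = 10^(−7.98/10) = 0.1592
  Stage 3: F_3 = 10^(2.76/10) = 1.888, G_3 = 10^(29.3/10) = 851.1
Friis cascade:
  F = 1.268 + (7.261 − 1)/8.128 + (1.888 − 1)/1.294 = 2.724
NF = 10 log₁₀(2.724) = 4.35 dB

4.35 dB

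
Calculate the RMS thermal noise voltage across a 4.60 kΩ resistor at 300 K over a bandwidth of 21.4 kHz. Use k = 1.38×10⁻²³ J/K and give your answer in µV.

V_n = √(4kTRB)
4kTRB = 4 × 1.38×10⁻²³ × 300 × 4.60×10³ × 2.14×10⁴ = 1.63×10⁻¹² V²
V_n = √(1.63×10⁻¹²) = 1.28×10⁻⁶ V = 1.28 µV

1.28 µV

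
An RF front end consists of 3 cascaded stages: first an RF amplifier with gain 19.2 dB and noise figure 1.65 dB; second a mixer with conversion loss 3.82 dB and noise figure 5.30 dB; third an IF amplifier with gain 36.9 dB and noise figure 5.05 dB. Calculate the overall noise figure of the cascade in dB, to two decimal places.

1.92 dB

Convert to linear (a loss of L dB is a gain of −L dB): F_i = 10^(NF_i/10), G_i = 10^(G_i,dB/10)
  Stage 1: F_1 = 10^(1.65/10) = 1.462, G_1 = 10^(19.2/10) = 83.18
  Stage 2: F_2 = 10^(5.30/10) = 3.388, G_2 = 10^(−3.82/10) = 0.4150
  Stage 3: F_3 = 10^(5.05/10) = 3.199, G_3 = 10^(36.9/10) = 4898
Friis cascade:
  F = 1.462 + (3.388 − 1)/83.18 + (3.199 − 1)/34.51 = 1.555
NF = 10 log₁₀(1.555) = 1.92 dB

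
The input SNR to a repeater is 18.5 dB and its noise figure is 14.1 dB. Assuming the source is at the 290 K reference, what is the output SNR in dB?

4.4 dB

By definition F = SNR_in/SNR_out, so in dB: SNR_out = SNR_in − NF
SNR_out = 18.5 − 14.1 = 4.4 dB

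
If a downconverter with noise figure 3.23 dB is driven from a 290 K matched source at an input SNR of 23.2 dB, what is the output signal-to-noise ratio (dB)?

19.97 dB

By definition F = SNR_in/SNR_out, so in dB: SNR_out = SNR_in − NF
SNR_out = 23.2 − 3.23 = 19.97 dB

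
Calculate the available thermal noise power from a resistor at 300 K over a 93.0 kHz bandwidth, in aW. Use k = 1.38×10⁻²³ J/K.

P_n = kTB = 1.38×10⁻²³ × 300 × 9.30×10⁴ = 3.85×10⁻¹⁶ W = 385 aW

385 aW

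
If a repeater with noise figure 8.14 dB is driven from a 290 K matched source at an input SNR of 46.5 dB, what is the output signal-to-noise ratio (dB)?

38.36 dB

By definition F = SNR_in/SNR_out, so in dB: SNR_out = SNR_in − NF
SNR_out = 46.5 − 8.14 = 38.36 dB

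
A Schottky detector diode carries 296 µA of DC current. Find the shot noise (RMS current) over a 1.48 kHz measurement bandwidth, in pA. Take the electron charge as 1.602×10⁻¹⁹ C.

I_n = √(2qI·B)
2qI·B = 2 × 1.602×10⁻¹⁹ × 2.96×10⁻⁴ × 1.48×10³ = 1.40×10⁻¹⁹ A²
I_n = √(1.40×10⁻¹⁹) = 3.75×10⁻¹⁰ A = 375 pA

375 pA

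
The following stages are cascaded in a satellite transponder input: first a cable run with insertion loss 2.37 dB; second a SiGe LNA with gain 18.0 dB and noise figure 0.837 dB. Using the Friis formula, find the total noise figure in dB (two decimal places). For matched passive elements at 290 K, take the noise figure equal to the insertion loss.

3.21 dB

Convert to linear (a loss of L dB is a gain of −L dB): F_i = 10^(NF_i/10), G_i = 10^(G_i,dB/10)
  Stage 1: F_1 = 10^(2.37/10) = 1.726, G_1 = 10^(−2.37/10) = 0.5794
  Stage 2: F_2 = 10^(0.837/10) = 1.213, G_2 = 10^(18.0/10) = 63.10
Friis cascade:
  F = 1.726 + (1.213 − 1)/0.5794 = 2.093
NF = 10 log₁₀(2.093) = 3.21 dB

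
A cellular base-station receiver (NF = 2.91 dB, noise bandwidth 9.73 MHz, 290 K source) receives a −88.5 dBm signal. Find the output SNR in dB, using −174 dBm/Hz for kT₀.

12.7 dB

Noise floor: N = −174 + 10 log₁₀(B) + NF
10 log₁₀(9.73×10⁶) = 69.88 dB
N = −174 + 69.88 + 2.91 = −101.21 dBm
SNR = P_sig − N = −88.5 − (−101.21) = 12.71 dB → 12.7 dB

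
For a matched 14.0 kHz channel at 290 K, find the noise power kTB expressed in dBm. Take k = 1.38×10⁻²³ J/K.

−132.5 dBm

P_n = kTB = 1.38×10⁻²³ × 290 × 1.40×10⁴ = 5.60×10⁻¹⁷ W
In dBm: 10 log₁₀(5.60×10⁻¹⁷ / 10⁻³) = −132.5 dBm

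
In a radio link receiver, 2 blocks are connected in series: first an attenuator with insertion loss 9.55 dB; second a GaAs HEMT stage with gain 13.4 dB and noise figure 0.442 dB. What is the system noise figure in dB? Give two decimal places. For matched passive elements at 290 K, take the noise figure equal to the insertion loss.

9.99 dB

Convert to linear (a loss of L dB is a gain of −L dB): F_i = 10^(NF_i/10), G_i = 10^(G_i,dB/10)
  Stage 1: F_1 = 10^(9.55/10) = 9.016, G_1 = 10^(−9.55/10) = 0.1109
  Stage 2: F_2 = 10^(0.442/10) = 1.107, G_2 = 10^(13.4/10) = 21.88
Friis cascade:
  F = 9.016 + (1.107 − 1)/0.1109 = 9.982
NF = 10 log₁₀(9.982) = 9.99 dB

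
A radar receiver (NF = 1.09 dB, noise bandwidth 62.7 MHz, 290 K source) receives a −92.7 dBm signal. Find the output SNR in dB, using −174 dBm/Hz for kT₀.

Noise floor: N = −174 + 10 log₁₀(B) + NF
10 log₁₀(6.27×10⁷) = 77.97 dB
N = −174 + 77.97 + 1.09 = −94.94 dBm
SNR = P_sig − N = −92.7 − (−94.94) = 2.24 dB → 2.2 dB

2.2 dB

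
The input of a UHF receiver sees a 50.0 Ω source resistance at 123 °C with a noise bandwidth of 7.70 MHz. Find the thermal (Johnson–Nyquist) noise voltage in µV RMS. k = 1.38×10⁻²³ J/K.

2.90 µV

T = 123 °C + 273.15 = 396.15 K
V_n = √(4kTRB)
4kTRB = 4 × 1.38×10⁻²³ × 396.15 × 5.00×10¹ × 7.70×10⁶ = 8.42×10⁻¹² V²
V_n = √(8.42×10⁻¹²) = 2.90×10⁻⁶ V = 2.90 µV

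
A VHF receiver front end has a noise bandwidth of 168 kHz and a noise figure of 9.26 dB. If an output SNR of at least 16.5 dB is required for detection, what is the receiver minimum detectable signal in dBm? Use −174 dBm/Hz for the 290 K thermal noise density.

−96.0 dBm

Sensitivity = −174 + 10 log₁₀(B) + NF + SNR_min
= −174 + 52.25 + 9.26 + 16.5
= −95.99 dBm → −96.0 dBm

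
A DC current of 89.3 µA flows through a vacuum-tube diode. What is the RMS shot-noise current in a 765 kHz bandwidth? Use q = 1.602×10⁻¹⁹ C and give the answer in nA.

4.68 nA

I_n = √(2qI·B)
2qI·B = 2 × 1.602×10⁻¹⁹ × 8.93×10⁻⁵ × 7.65×10⁵ = 2.19×10⁻¹⁷ A²
I_n = √(2.19×10⁻¹⁷) = 4.68×10⁻⁹ A = 4.68 nA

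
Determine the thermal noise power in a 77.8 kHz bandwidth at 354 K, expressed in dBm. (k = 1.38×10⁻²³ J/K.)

−124.2 dBm

P_n = kTB = 1.38×10⁻²³ × 354 × 7.78×10⁴ = 3.80×10⁻¹⁶ W
In dBm: 10 log₁₀(3.80×10⁻¹⁶ / 10⁻³) = −124.2 dBm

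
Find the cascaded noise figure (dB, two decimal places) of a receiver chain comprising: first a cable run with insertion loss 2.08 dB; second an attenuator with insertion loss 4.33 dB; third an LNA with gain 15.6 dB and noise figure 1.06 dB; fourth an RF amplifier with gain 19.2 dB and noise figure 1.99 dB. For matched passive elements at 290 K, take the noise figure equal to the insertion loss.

Convert to linear (a loss of L dB is a gain of −L dB): F_i = 10^(NF_i/10), G_i = 10^(G_i,dB/10)
  Stage 1: F_1 = 10^(2.08/10) = 1.614, G_1 = 10^(−2.08/10) = 0.6194
  Stage 2: F_2 = 10^(4.33/10) = 2.710, G_2 = 10^(−4.33/10) = 0.3690
  Stage 3: F_3 = 10^(1.06/10) = 1.276, G_3 = 10^(15.6/10) = 36.31
  Stage 4: F_4 = 10^(1.99/10) = 1.581, G_4 = 10^(19.2/10) = 83.18
Friis cascade:
  F = 1.614 + (2.710 − 1)/0.6194 + (1.276 − 1)/0.2286 + (1.581 − 1)/8.299 = 5.655
NF = 10 log₁₀(5.655) = 7.52 dB

7.52 dB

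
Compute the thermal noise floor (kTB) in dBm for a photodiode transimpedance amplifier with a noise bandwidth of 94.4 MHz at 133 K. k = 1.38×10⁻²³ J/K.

P_n = kTB = 1.38×10⁻²³ × 133 × 9.44×10⁷ = 1.73×10⁻¹³ W
In dBm: 10 log₁₀(1.73×10⁻¹³ / 10⁻³) = −97.6 dBm

−97.6 dBm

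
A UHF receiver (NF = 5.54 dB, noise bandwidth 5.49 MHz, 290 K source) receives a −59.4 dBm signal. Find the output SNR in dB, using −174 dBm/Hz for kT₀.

Noise floor: N = −174 + 10 log₁₀(B) + NF
10 log₁₀(5.49×10⁶) = 67.4 dB
N = −174 + 67.4 + 5.54 = −101.06 dBm
SNR = P_sig − N = −59.4 − (−101.06) = 41.66 dB → 41.7 dB

41.7 dB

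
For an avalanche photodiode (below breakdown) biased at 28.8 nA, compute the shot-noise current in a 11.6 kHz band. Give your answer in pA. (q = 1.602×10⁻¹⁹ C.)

I_n = √(2qI·B)
2qI·B = 2 × 1.602×10⁻¹⁹ × 2.88×10⁻⁸ × 1.16×10⁴ = 1.07×10⁻²² A²
I_n = √(1.07×10⁻²²) = 1.03×10⁻¹¹ A = 10.3 pA

10.3 pA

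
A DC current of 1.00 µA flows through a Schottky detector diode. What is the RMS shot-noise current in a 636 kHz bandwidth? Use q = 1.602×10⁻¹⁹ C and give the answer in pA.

451 pA

I_n = √(2qI·B)
2qI·B = 2 × 1.602×10⁻¹⁹ × 1.00×10⁻⁶ × 6.36×10⁵ = 2.04×10⁻¹⁹ A²
I_n = √(2.04×10⁻¹⁹) = 4.51×10⁻¹⁰ A = 451 pA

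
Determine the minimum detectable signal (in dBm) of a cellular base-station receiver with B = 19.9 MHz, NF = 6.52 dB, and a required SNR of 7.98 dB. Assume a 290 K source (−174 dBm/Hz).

−86.5 dBm

Sensitivity = −174 + 10 log₁₀(B) + NF + SNR_min
= −174 + 72.99 + 6.52 + 7.98
= −86.51 dBm → −86.5 dBm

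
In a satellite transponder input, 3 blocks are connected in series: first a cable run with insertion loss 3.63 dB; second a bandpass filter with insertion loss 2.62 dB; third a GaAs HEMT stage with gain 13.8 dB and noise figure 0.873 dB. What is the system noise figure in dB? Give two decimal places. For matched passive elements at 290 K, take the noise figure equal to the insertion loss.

7.12 dB

Convert to linear (a loss of L dB is a gain of −L dB): F_i = 10^(NF_i/10), G_i = 10^(G_i,dB/10)
  Stage 1: F_1 = 10^(3.63/10) = 2.307, G_1 = 10^(−3.63/10) = 0.4335
  Stage 2: F_2 = 10^(2.62/10) = 1.828, G_2 = 10^(−2.62/10) = 0.5470
  Stage 3: F_3 = 10^(0.873/10) = 1.223, G_3 = 10^(13.8/10) = 23.99
Friis cascade:
  F = 2.307 + (1.828 − 1)/0.4335 + (1.223 − 1)/0.2371 = 5.156
NF = 10 log₁₀(5.156) = 7.12 dB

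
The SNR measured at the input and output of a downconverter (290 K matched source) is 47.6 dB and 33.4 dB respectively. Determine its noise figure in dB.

14.2 dB

NF (dB) = SNR_in(dB) − SNR_out(dB) when the source is at T₀
NF = 47.6 − 33.4 = 14.2 dB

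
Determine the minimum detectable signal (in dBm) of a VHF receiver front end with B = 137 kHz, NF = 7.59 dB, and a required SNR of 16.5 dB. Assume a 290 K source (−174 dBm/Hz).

Sensitivity = −174 + 10 log₁₀(B) + NF + SNR_min
= −174 + 51.37 + 7.59 + 16.5
= −98.54 dBm → −98.5 dBm

−98.5 dBm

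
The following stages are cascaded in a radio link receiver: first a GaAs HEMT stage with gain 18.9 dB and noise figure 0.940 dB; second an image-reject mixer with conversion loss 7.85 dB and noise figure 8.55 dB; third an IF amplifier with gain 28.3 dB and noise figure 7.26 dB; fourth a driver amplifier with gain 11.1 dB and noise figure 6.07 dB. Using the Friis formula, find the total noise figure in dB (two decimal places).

Convert to linear (a loss of L dB is a gain of −L dB): F_i = 10^(NF_i/10), G_i = 10^(G_i,dB/10)
  Stage 1: F_1 = 10^(0.940/10) = 1.242, G_1 = 10^(18.9/10) = 77.62
  Stage 2: F_2 = 10^(8.55/10) = 7.161, G_2 = 10^(−7.85/10) = 0.1641
  Stage 3: F_3 = 10^(7.26/10) = 5.321, G_3 = 10^(28.3/10) = 676.1
  Stage 4: F_4 = 10^(6.07/10) = 4.046, G_4 = 10^(11.1/10) = 12.88
Friis cascade:
  F = 1.242 + (7.161 − 1)/77.62 + (5.321 − 1)/12.74 + (4.046 − 1)/8610 = 1.661
NF = 10 log₁₀(1.661) = 2.20 dB

2.20 dB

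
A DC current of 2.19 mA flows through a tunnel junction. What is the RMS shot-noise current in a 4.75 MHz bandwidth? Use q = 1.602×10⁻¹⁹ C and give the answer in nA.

57.7 nA

I_n = √(2qI·B)
2qI·B = 2 × 1.602×10⁻¹⁹ × 2.19×10⁻³ × 4.75×10⁶ = 3.33×10⁻¹⁵ A²
I_n = √(3.33×10⁻¹⁵) = 5.77×10⁻⁸ A = 57.7 nA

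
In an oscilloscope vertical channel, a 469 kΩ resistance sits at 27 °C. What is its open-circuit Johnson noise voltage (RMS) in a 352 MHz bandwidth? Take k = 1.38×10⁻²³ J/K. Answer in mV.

T = 27 °C + 273.15 = 300.15 K
V_n = √(4kTRB)
4kTRB = 4 × 1.38×10⁻²³ × 300.15 × 4.69×10⁵ × 3.52×10⁸ = 2.74×10⁻⁶ V²
V_n = √(2.74×10⁻⁶) = 1.65×10⁻³ V = 1.65 mV

1.65 mV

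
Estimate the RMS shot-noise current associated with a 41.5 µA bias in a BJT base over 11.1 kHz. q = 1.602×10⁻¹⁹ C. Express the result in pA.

384 pA

I_n = √(2qI·B)
2qI·B = 2 × 1.602×10⁻¹⁹ × 4.15×10⁻⁵ × 1.11×10⁴ = 1.48×10⁻¹⁹ A²
I_n = √(1.48×10⁻¹⁹) = 3.84×10⁻¹⁰ A = 384 pA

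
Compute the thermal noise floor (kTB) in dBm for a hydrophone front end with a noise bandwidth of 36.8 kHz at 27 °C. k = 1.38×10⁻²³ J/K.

T = 27 °C + 273.15 = 300.15 K
P_n = kTB = 1.38×10⁻²³ × 300.15 × 3.68×10⁴ = 1.52×10⁻¹⁶ W
In dBm: 10 log₁₀(1.52×10⁻¹⁶ / 10⁻³) = −128.2 dBm

−128.2 dBm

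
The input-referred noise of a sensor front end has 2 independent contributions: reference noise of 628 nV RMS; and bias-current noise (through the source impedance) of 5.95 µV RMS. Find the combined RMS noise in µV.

Uncorrelated sources add in power (mean-square): V_tot = √(ΣV_i²)
V_tot = √[(6.28×10⁻⁷)² + (5.95×10⁻⁶)²] = 5.98×10⁻⁶ V = 5.98 µV

5.98 µV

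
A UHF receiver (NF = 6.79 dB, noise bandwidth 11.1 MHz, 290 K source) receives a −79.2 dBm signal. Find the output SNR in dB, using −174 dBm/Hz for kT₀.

17.6 dB

Noise floor: N = −174 + 10 log₁₀(B) + NF
10 log₁₀(1.11×10⁷) = 70.45 dB
N = −174 + 70.45 + 6.79 = −96.76 dBm
SNR = P_sig − N = −79.2 − (−96.76) = 17.56 dB → 17.6 dB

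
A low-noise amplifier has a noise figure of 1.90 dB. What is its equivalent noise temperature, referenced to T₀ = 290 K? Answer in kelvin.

159 K

F = 10^(1.90/10) = 1.54882
T_e = (F − 1)·T₀ = (1.54882 − 1) × 290 = 159 K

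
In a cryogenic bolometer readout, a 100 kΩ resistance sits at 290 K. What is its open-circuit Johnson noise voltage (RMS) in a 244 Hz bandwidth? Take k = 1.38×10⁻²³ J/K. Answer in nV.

V_n = √(4kTRB)
4kTRB = 4 × 1.38×10⁻²³ × 290 × 1.00×10⁵ × 2.44×10² = 3.91×10⁻¹³ V²
V_n = √(3.91×10⁻¹³) = 6.25×10⁻⁷ V = 625 nV

625 nV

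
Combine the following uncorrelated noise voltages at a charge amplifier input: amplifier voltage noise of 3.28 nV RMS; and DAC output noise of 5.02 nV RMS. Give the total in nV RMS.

6.00 nV

Uncorrelated sources add in power (mean-square): V_tot = √(ΣV_i²)
V_tot = √[(3.28×10⁻⁹)² + (5.02×10⁻⁹)²] = 6.00×10⁻⁹ V = 6.00 nV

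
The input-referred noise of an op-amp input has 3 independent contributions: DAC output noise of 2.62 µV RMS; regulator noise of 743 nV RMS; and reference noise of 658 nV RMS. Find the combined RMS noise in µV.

Uncorrelated sources add in power (mean-square): V_tot = √(ΣV_i²)
V_tot = √[(2.62×10⁻⁶)² + (7.43×10⁻⁷)² + (6.58×10⁻⁷)²] = 2.80×10⁻⁶ V = 2.80 µV

2.80 µV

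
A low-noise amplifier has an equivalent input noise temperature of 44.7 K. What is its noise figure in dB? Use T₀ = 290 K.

F = 1 + T_e/T₀ = 1 + 44.7/290 = 1.15414
NF = 10 log₁₀(1.15414) = 0.623 dB

0.623 dB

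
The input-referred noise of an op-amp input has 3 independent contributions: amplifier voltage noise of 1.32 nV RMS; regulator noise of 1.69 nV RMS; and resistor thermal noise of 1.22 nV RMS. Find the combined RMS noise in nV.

2.47 nV

Uncorrelated sources add in power (mean-square): V_tot = √(ΣV_i²)
V_tot = √[(1.32×10⁻⁹)² + (1.69×10⁻⁹)² + (1.22×10⁻⁹)²] = 2.47×10⁻⁹ V = 2.47 nV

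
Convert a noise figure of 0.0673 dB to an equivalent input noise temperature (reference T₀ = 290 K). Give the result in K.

4.53 K

F = 10^(0.0673/10) = 1.01562
T_e = (F − 1)·T₀ = (1.01562 − 1) × 290 = 4.53 K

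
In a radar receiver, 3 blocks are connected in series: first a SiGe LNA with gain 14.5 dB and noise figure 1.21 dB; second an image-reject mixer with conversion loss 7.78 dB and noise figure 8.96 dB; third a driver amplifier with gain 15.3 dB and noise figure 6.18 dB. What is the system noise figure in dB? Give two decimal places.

3.49 dB

Convert to linear (a loss of L dB is a gain of −L dB): F_i = 10^(NF_i/10), G_i = 10^(G_i,dB/10)
  Stage 1: F_1 = 10^(1.21/10) = 1.321, G_1 = 10^(14.5/10) = 28.18
  Stage 2: F_2 = 10^(8.96/10) = 7.870, G_2 = 10^(−7.78/10) = 0.1667
  Stage 3: F_3 = 10^(6.18/10) = 4.150, G_3 = 10^(15.3/10) = 33.88
Friis cascade:
  F = 1.321 + (7.870 − 1)/28.18 + (4.150 − 1)/4.699 = 2.235
NF = 10 log₁₀(2.235) = 3.49 dB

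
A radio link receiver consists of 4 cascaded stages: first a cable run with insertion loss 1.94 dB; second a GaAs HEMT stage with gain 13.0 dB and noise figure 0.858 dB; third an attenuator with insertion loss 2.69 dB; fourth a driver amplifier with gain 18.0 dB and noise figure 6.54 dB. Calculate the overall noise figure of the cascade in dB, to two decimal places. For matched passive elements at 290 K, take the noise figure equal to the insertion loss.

Convert to linear (a loss of L dB is a gain of −L dB): F_i = 10^(NF_i/10), G_i = 10^(G_i,dB/10)
  Stage 1: F_1 = 10^(1.94/10) = 1.563, G_1 = 10^(−1.94/10) = 0.6397
  Stage 2: F_2 = 10^(0.858/10) = 1.218, G_2 = 10^(13.0/10) = 19.95
  Stage 3: F_3 = 10^(2.69/10) = 1.858, G_3 = 10^(−2.69/10) = 0.5383
  Stage 4: F_4 = 10^(6.54/10) = 4.508, G_4 = 10^(18.0/10) = 63.10
Friis cascade:
  F = 1.563 + (1.218 − 1)/0.6397 + (1.858 − 1)/12.76 + (4.508 − 1)/6.871 = 2.482
NF = 10 log₁₀(2.482) = 3.95 dB

3.95 dB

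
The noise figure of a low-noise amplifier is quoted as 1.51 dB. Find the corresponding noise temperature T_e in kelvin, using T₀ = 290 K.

121 K

F = 10^(1.51/10) = 1.41579
T_e = (F − 1)·T₀ = (1.41579 − 1) × 290 = 121 K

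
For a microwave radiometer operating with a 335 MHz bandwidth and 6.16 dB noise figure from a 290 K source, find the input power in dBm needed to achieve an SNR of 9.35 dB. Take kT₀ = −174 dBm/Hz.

−73.2 dBm

Sensitivity = −174 + 10 log₁₀(B) + NF + SNR_min
= −174 + 85.25 + 6.16 + 9.35
= −73.24 dBm → −73.2 dBm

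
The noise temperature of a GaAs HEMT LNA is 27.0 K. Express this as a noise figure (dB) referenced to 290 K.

F = 1 + T_e/T₀ = 1 + 27.0/290 = 1.0931
NF = 10 log₁₀(1.0931) = 0.387 dB

0.387 dB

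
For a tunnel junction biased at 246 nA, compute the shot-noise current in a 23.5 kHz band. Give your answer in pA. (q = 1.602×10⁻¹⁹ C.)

43.0 pA

I_n = √(2qI·B)
2qI·B = 2 × 1.602×10⁻¹⁹ × 2.46×10⁻⁷ × 2.35×10⁴ = 1.85×10⁻²¹ A²
I_n = √(1.85×10⁻²¹) = 4.30×10⁻¹¹ A = 43.0 pA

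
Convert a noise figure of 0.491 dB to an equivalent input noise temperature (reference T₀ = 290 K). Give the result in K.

F = 10^(0.491/10) = 1.1197
T_e = (F − 1)·T₀ = (1.1197 − 1) × 290 = 34.7 K

34.7 K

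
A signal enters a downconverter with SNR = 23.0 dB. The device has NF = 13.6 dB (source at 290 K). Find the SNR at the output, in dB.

By definition F = SNR_in/SNR_out, so in dB: SNR_out = SNR_in − NF
SNR_out = 23.0 − 13.6 = 9.4 dB

9.4 dB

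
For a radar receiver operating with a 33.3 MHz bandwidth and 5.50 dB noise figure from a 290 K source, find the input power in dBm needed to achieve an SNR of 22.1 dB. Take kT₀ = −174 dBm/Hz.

−71.2 dBm

Sensitivity = −174 + 10 log₁₀(B) + NF + SNR_min
= −174 + 75.22 + 5.50 + 22.1
= −71.18 dBm → −71.2 dBm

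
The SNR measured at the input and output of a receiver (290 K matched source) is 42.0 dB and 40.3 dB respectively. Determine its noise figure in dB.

1.7 dB

NF (dB) = SNR_in(dB) − SNR_out(dB) when the source is at T₀
NF = 42.0 − 40.3 = 1.7 dB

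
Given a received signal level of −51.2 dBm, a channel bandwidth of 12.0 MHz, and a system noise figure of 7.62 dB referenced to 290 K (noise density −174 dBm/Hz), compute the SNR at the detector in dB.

44.4 dB

Noise floor: N = −174 + 10 log₁₀(B) + NF
10 log₁₀(1.20×10⁷) = 70.79 dB
N = −174 + 70.79 + 7.62 = −95.59 dBm
SNR = P_sig − N = −51.2 − (−95.59) = 44.39 dB → 44.4 dB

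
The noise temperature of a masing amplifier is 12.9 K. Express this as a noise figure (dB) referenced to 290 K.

F = 1 + T_e/T₀ = 1 + 12.9/290 = 1.04448
NF = 10 log₁₀(1.04448) = 0.189 dB

0.189 dB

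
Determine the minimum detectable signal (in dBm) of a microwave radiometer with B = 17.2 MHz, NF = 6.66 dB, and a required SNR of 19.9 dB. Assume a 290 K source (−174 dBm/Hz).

Sensitivity = −174 + 10 log₁₀(B) + NF + SNR_min
= −174 + 72.36 + 6.66 + 19.9
= −75.08 dBm → −75.1 dBm

−75.1 dBm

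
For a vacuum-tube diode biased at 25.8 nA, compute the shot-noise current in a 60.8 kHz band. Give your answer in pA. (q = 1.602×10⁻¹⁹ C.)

22.4 pA

I_n = √(2qI·B)
2qI·B = 2 × 1.602×10⁻¹⁹ × 2.58×10⁻⁸ × 6.08×10⁴ = 5.03×10⁻²² A²
I_n = √(5.03×10⁻²²) = 2.24×10⁻¹¹ A = 22.4 pA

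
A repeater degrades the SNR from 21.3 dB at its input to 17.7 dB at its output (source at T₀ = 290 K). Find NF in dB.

3.6 dB

NF (dB) = SNR_in(dB) − SNR_out(dB) when the source is at T₀
NF = 21.3 − 17.7 = 3.6 dB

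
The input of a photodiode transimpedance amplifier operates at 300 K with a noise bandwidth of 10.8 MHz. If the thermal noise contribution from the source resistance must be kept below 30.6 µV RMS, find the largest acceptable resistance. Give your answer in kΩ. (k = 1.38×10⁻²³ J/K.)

Johnson–Nyquist: V_n = √(4kTRB) ⇒ R = V_n² / (4kTB)
4kTB = 4 × 1.38×10⁻²³ × 300 × 1.08×10⁷ = 1.79×10⁻¹³
R = (3.06×10⁻⁵)² / 1.79×10⁻¹³ = 5.24×10³ Ω = 5.24 kΩ

5.24 kΩ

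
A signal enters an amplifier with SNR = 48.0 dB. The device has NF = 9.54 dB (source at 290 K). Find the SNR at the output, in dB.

By definition F = SNR_in/SNR_out, so in dB: SNR_out = SNR_in − NF
SNR_out = 48.0 − 9.54 = 38.46 dB

38.46 dB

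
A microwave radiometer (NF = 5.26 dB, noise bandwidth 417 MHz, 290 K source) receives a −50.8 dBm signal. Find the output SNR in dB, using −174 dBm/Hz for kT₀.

Noise floor: N = −174 + 10 log₁₀(B) + NF
10 log₁₀(4.17×10⁸) = 86.2 dB
N = −174 + 86.2 + 5.26 = −82.54 dBm
SNR = P_sig − N = −50.8 − (−82.54) = 31.74 dB → 31.7 dB

31.7 dB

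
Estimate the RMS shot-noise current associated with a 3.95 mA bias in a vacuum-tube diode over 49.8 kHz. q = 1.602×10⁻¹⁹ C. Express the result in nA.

7.94 nA

I_n = √(2qI·B)
2qI·B = 2 × 1.602×10⁻¹⁹ × 3.95×10⁻³ × 4.98×10⁴ = 6.30×10⁻¹⁷ A²
I_n = √(6.30×10⁻¹⁷) = 7.94×10⁻⁹ A = 7.94 nA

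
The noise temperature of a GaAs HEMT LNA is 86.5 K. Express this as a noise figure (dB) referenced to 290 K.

F = 1 + T_e/T₀ = 1 + 86.5/290 = 1.29828
NF = 10 log₁₀(1.29828) = 1.13 dB

1.13 dB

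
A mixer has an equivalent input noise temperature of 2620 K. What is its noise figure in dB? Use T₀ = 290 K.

F = 1 + T_e/T₀ = 1 + 2620/290 = 10.0345
NF = 10 log₁₀(10.0345) = 10.01 dB

10.01 dB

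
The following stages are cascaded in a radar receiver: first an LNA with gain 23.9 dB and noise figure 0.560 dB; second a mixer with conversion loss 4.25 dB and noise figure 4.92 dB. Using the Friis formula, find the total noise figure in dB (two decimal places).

0.59 dB

Convert to linear (a loss of L dB is a gain of −L dB): F_i = 10^(NF_i/10), G_i = 10^(G_i,dB/10)
  Stage 1: F_1 = 10^(0.560/10) = 1.138, G_1 = 10^(23.9/10) = 245.5
  Stage 2: F_2 = 10^(4.92/10) = 3.105, G_2 = 10^(−4.25/10) = 0.3758
Friis cascade:
  F = 1.138 + (3.105 − 1)/245.5 = 1.146
NF = 10 log₁₀(1.146) = 0.59 dB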